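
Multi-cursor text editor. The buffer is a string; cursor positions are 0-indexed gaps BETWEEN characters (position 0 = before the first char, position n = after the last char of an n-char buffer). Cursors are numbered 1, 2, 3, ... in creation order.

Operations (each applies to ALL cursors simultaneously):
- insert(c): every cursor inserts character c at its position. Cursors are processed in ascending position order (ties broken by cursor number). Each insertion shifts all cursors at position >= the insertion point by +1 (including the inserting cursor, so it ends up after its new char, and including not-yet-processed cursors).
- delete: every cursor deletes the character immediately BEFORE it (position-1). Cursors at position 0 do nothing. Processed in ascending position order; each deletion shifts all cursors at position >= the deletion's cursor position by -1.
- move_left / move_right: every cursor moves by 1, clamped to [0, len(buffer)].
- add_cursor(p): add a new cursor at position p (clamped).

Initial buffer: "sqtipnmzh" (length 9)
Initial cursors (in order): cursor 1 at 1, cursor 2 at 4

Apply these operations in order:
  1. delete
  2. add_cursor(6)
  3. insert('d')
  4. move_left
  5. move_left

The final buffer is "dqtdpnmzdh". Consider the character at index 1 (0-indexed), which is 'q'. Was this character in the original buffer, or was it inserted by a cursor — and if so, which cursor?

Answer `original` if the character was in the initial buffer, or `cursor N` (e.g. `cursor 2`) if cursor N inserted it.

Answer: original

Derivation:
After op 1 (delete): buffer="qtpnmzh" (len 7), cursors c1@0 c2@2, authorship .......
After op 2 (add_cursor(6)): buffer="qtpnmzh" (len 7), cursors c1@0 c2@2 c3@6, authorship .......
After op 3 (insert('d')): buffer="dqtdpnmzdh" (len 10), cursors c1@1 c2@4 c3@9, authorship 1..2....3.
After op 4 (move_left): buffer="dqtdpnmzdh" (len 10), cursors c1@0 c2@3 c3@8, authorship 1..2....3.
After op 5 (move_left): buffer="dqtdpnmzdh" (len 10), cursors c1@0 c2@2 c3@7, authorship 1..2....3.
Authorship (.=original, N=cursor N): 1 . . 2 . . . . 3 .
Index 1: author = original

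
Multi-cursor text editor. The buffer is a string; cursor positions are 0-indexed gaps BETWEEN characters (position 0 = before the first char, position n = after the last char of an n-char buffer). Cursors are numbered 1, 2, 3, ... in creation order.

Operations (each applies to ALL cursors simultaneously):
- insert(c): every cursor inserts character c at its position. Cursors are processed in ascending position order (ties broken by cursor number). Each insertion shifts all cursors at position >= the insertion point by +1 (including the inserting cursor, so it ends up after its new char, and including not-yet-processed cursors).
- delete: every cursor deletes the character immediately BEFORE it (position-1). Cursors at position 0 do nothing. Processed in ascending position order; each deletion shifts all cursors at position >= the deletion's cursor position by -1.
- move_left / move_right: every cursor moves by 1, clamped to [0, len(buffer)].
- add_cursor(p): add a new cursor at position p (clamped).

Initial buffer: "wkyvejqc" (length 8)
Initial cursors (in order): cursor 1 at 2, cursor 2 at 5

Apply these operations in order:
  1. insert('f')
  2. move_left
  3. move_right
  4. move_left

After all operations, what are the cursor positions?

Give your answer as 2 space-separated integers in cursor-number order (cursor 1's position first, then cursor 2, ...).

Answer: 2 6

Derivation:
After op 1 (insert('f')): buffer="wkfyvefjqc" (len 10), cursors c1@3 c2@7, authorship ..1...2...
After op 2 (move_left): buffer="wkfyvefjqc" (len 10), cursors c1@2 c2@6, authorship ..1...2...
After op 3 (move_right): buffer="wkfyvefjqc" (len 10), cursors c1@3 c2@7, authorship ..1...2...
After op 4 (move_left): buffer="wkfyvefjqc" (len 10), cursors c1@2 c2@6, authorship ..1...2...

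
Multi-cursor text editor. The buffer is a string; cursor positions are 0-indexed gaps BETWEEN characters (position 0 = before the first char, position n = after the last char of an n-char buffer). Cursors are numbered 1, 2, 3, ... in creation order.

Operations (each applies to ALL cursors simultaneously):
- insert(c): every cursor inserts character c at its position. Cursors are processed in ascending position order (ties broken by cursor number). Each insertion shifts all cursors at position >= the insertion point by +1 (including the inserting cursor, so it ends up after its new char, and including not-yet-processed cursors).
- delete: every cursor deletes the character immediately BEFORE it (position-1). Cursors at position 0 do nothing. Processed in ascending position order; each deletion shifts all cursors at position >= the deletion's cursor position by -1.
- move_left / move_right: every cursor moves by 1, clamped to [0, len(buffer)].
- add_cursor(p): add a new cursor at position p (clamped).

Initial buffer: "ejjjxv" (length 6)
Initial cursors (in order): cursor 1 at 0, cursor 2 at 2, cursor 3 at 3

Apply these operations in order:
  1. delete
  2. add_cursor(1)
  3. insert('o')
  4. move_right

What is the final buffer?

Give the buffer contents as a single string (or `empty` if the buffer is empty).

After op 1 (delete): buffer="ejxv" (len 4), cursors c1@0 c2@1 c3@1, authorship ....
After op 2 (add_cursor(1)): buffer="ejxv" (len 4), cursors c1@0 c2@1 c3@1 c4@1, authorship ....
After op 3 (insert('o')): buffer="oeooojxv" (len 8), cursors c1@1 c2@5 c3@5 c4@5, authorship 1.234...
After op 4 (move_right): buffer="oeooojxv" (len 8), cursors c1@2 c2@6 c3@6 c4@6, authorship 1.234...

Answer: oeooojxv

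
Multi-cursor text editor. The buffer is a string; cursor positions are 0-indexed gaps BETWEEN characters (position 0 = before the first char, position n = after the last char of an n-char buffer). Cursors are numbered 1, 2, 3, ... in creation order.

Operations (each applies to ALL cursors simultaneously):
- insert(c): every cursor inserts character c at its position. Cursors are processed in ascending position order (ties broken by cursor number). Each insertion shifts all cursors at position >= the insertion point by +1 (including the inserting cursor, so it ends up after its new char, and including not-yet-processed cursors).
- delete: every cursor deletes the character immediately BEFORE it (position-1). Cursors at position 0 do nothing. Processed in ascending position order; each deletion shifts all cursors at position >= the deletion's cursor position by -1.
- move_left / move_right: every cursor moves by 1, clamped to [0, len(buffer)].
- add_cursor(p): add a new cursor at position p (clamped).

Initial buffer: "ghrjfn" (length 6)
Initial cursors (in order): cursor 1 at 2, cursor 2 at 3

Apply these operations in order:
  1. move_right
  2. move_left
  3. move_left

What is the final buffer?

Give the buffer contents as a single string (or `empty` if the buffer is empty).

After op 1 (move_right): buffer="ghrjfn" (len 6), cursors c1@3 c2@4, authorship ......
After op 2 (move_left): buffer="ghrjfn" (len 6), cursors c1@2 c2@3, authorship ......
After op 3 (move_left): buffer="ghrjfn" (len 6), cursors c1@1 c2@2, authorship ......

Answer: ghrjfn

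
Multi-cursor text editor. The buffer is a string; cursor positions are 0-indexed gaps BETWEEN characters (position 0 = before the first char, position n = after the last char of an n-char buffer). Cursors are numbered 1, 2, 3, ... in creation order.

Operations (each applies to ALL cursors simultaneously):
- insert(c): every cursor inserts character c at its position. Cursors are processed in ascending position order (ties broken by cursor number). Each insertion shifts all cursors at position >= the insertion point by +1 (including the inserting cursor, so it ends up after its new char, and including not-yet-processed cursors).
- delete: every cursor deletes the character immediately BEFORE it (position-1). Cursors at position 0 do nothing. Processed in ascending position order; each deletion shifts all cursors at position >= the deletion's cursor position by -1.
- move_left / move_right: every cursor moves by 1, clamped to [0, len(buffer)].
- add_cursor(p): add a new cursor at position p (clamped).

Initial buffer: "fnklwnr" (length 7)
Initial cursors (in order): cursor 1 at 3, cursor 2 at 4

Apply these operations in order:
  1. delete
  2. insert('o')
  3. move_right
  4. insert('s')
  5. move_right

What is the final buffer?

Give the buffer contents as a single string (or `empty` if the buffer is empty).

Answer: fnoowssnr

Derivation:
After op 1 (delete): buffer="fnwnr" (len 5), cursors c1@2 c2@2, authorship .....
After op 2 (insert('o')): buffer="fnoownr" (len 7), cursors c1@4 c2@4, authorship ..12...
After op 3 (move_right): buffer="fnoownr" (len 7), cursors c1@5 c2@5, authorship ..12...
After op 4 (insert('s')): buffer="fnoowssnr" (len 9), cursors c1@7 c2@7, authorship ..12.12..
After op 5 (move_right): buffer="fnoowssnr" (len 9), cursors c1@8 c2@8, authorship ..12.12..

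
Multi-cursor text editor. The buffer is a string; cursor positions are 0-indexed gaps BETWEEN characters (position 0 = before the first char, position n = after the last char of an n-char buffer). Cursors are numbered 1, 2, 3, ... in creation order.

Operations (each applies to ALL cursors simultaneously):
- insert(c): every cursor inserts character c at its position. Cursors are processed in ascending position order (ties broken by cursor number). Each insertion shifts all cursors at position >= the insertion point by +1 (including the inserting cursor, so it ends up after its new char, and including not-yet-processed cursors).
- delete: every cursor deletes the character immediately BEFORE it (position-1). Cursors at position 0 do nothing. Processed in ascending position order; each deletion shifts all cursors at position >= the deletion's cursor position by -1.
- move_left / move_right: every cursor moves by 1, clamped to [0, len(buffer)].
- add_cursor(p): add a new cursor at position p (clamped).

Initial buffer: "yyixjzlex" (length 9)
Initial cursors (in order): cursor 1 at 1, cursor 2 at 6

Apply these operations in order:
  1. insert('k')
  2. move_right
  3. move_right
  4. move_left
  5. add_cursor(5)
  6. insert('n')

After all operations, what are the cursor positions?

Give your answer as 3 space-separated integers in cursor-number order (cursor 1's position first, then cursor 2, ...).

Answer: 4 12 7

Derivation:
After op 1 (insert('k')): buffer="ykyixjzklex" (len 11), cursors c1@2 c2@8, authorship .1.....2...
After op 2 (move_right): buffer="ykyixjzklex" (len 11), cursors c1@3 c2@9, authorship .1.....2...
After op 3 (move_right): buffer="ykyixjzklex" (len 11), cursors c1@4 c2@10, authorship .1.....2...
After op 4 (move_left): buffer="ykyixjzklex" (len 11), cursors c1@3 c2@9, authorship .1.....2...
After op 5 (add_cursor(5)): buffer="ykyixjzklex" (len 11), cursors c1@3 c3@5 c2@9, authorship .1.....2...
After op 6 (insert('n')): buffer="ykynixnjzklnex" (len 14), cursors c1@4 c3@7 c2@12, authorship .1.1..3..2.2..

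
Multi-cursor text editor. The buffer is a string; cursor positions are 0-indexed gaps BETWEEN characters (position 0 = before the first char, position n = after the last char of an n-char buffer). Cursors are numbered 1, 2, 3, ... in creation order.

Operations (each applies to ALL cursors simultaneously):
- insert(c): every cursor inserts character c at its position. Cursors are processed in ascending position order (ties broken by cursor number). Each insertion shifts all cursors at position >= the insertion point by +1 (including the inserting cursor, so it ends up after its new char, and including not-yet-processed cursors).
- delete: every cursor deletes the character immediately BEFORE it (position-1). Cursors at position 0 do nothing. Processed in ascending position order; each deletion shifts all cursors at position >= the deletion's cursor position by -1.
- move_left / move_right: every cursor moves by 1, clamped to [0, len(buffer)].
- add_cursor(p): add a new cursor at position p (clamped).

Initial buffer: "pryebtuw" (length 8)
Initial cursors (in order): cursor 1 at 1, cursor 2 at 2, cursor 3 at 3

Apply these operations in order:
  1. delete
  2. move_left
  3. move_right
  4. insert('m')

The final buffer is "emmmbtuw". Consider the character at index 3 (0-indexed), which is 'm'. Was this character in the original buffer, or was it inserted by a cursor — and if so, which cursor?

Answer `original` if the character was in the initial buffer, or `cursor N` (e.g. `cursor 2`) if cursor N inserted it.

After op 1 (delete): buffer="ebtuw" (len 5), cursors c1@0 c2@0 c3@0, authorship .....
After op 2 (move_left): buffer="ebtuw" (len 5), cursors c1@0 c2@0 c3@0, authorship .....
After op 3 (move_right): buffer="ebtuw" (len 5), cursors c1@1 c2@1 c3@1, authorship .....
After op 4 (insert('m')): buffer="emmmbtuw" (len 8), cursors c1@4 c2@4 c3@4, authorship .123....
Authorship (.=original, N=cursor N): . 1 2 3 . . . .
Index 3: author = 3

Answer: cursor 3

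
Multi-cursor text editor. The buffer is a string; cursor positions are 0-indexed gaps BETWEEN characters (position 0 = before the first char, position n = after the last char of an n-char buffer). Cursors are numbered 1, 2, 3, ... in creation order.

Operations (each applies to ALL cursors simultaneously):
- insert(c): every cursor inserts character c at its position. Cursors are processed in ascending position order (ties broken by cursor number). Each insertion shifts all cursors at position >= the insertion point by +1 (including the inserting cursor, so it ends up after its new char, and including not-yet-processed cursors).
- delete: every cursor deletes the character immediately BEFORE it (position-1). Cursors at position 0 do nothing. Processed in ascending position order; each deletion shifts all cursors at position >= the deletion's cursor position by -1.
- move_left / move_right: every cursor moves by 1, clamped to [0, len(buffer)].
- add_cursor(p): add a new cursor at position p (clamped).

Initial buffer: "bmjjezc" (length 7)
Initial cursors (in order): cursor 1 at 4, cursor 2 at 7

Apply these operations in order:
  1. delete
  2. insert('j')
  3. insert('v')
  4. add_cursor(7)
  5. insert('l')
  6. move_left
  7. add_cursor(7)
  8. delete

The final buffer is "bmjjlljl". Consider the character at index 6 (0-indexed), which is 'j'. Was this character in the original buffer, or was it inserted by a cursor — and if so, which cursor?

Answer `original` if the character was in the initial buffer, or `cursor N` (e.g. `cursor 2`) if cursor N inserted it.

Answer: cursor 2

Derivation:
After op 1 (delete): buffer="bmjez" (len 5), cursors c1@3 c2@5, authorship .....
After op 2 (insert('j')): buffer="bmjjezj" (len 7), cursors c1@4 c2@7, authorship ...1..2
After op 3 (insert('v')): buffer="bmjjvezjv" (len 9), cursors c1@5 c2@9, authorship ...11..22
After op 4 (add_cursor(7)): buffer="bmjjvezjv" (len 9), cursors c1@5 c3@7 c2@9, authorship ...11..22
After op 5 (insert('l')): buffer="bmjjvlezljvl" (len 12), cursors c1@6 c3@9 c2@12, authorship ...111..3222
After op 6 (move_left): buffer="bmjjvlezljvl" (len 12), cursors c1@5 c3@8 c2@11, authorship ...111..3222
After op 7 (add_cursor(7)): buffer="bmjjvlezljvl" (len 12), cursors c1@5 c4@7 c3@8 c2@11, authorship ...111..3222
After op 8 (delete): buffer="bmjjlljl" (len 8), cursors c1@4 c3@5 c4@5 c2@7, authorship ...11322
Authorship (.=original, N=cursor N): . . . 1 1 3 2 2
Index 6: author = 2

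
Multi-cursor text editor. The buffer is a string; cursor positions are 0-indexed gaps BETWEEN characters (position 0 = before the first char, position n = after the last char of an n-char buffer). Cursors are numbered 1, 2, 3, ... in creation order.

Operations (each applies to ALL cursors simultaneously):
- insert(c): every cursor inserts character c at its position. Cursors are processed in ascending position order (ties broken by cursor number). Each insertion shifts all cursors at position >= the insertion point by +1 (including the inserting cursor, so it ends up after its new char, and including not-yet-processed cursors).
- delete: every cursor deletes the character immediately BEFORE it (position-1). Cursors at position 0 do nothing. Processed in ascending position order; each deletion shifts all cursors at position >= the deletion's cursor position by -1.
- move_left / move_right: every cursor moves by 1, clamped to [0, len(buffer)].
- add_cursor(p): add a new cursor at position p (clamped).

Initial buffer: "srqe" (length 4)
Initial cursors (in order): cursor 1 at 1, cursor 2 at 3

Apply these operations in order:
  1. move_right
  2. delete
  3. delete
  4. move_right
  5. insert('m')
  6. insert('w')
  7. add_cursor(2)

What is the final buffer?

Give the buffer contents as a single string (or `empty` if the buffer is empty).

After op 1 (move_right): buffer="srqe" (len 4), cursors c1@2 c2@4, authorship ....
After op 2 (delete): buffer="sq" (len 2), cursors c1@1 c2@2, authorship ..
After op 3 (delete): buffer="" (len 0), cursors c1@0 c2@0, authorship 
After op 4 (move_right): buffer="" (len 0), cursors c1@0 c2@0, authorship 
After op 5 (insert('m')): buffer="mm" (len 2), cursors c1@2 c2@2, authorship 12
After op 6 (insert('w')): buffer="mmww" (len 4), cursors c1@4 c2@4, authorship 1212
After op 7 (add_cursor(2)): buffer="mmww" (len 4), cursors c3@2 c1@4 c2@4, authorship 1212

Answer: mmww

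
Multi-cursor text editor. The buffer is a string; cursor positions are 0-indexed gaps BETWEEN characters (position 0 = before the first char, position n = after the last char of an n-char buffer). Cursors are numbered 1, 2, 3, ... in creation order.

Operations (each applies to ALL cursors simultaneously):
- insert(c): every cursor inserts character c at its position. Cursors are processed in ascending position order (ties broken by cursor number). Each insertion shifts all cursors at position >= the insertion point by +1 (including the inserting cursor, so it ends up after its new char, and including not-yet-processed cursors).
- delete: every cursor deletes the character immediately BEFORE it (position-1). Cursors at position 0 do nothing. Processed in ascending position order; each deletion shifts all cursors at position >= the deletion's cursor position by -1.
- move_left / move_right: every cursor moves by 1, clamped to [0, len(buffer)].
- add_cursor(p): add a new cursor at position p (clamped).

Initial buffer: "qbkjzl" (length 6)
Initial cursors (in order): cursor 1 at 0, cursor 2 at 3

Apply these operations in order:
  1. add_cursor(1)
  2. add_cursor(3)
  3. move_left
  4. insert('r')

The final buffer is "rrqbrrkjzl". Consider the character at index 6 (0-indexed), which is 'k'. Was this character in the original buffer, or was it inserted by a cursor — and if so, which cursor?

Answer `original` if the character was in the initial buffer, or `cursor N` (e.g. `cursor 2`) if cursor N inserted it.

Answer: original

Derivation:
After op 1 (add_cursor(1)): buffer="qbkjzl" (len 6), cursors c1@0 c3@1 c2@3, authorship ......
After op 2 (add_cursor(3)): buffer="qbkjzl" (len 6), cursors c1@0 c3@1 c2@3 c4@3, authorship ......
After op 3 (move_left): buffer="qbkjzl" (len 6), cursors c1@0 c3@0 c2@2 c4@2, authorship ......
After op 4 (insert('r')): buffer="rrqbrrkjzl" (len 10), cursors c1@2 c3@2 c2@6 c4@6, authorship 13..24....
Authorship (.=original, N=cursor N): 1 3 . . 2 4 . . . .
Index 6: author = original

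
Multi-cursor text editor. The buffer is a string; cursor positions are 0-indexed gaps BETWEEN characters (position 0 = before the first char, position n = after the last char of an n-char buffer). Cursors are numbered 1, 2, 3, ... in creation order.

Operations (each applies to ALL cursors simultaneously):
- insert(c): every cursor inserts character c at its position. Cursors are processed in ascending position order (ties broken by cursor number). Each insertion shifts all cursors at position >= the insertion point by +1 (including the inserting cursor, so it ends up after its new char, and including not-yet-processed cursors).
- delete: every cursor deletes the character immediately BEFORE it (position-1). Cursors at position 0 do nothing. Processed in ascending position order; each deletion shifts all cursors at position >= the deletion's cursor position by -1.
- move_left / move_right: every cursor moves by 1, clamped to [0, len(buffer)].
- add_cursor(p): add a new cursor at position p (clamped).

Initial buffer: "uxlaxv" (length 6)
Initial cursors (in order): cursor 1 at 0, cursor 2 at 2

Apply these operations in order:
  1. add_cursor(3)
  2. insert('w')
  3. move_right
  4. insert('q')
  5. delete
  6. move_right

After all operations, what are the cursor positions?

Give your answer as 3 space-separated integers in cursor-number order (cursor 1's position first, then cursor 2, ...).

After op 1 (add_cursor(3)): buffer="uxlaxv" (len 6), cursors c1@0 c2@2 c3@3, authorship ......
After op 2 (insert('w')): buffer="wuxwlwaxv" (len 9), cursors c1@1 c2@4 c3@6, authorship 1..2.3...
After op 3 (move_right): buffer="wuxwlwaxv" (len 9), cursors c1@2 c2@5 c3@7, authorship 1..2.3...
After op 4 (insert('q')): buffer="wuqxwlqwaqxv" (len 12), cursors c1@3 c2@7 c3@10, authorship 1.1.2.23.3..
After op 5 (delete): buffer="wuxwlwaxv" (len 9), cursors c1@2 c2@5 c3@7, authorship 1..2.3...
After op 6 (move_right): buffer="wuxwlwaxv" (len 9), cursors c1@3 c2@6 c3@8, authorship 1..2.3...

Answer: 3 6 8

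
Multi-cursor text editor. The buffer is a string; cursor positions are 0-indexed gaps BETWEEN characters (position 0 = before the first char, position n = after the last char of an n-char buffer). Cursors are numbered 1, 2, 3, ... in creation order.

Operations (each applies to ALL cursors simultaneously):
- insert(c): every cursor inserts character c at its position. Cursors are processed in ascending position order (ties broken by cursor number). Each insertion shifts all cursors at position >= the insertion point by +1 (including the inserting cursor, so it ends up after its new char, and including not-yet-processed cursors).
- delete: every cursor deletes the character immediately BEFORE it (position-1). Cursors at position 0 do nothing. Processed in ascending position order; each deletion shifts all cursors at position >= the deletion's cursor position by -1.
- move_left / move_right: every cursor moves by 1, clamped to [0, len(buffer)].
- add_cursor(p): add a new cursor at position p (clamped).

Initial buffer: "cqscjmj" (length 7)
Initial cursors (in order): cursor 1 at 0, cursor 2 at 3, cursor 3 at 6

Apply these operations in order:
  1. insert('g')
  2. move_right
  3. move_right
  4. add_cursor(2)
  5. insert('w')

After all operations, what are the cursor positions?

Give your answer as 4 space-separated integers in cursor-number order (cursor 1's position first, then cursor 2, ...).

After op 1 (insert('g')): buffer="gcqsgcjmgj" (len 10), cursors c1@1 c2@5 c3@9, authorship 1...2...3.
After op 2 (move_right): buffer="gcqsgcjmgj" (len 10), cursors c1@2 c2@6 c3@10, authorship 1...2...3.
After op 3 (move_right): buffer="gcqsgcjmgj" (len 10), cursors c1@3 c2@7 c3@10, authorship 1...2...3.
After op 4 (add_cursor(2)): buffer="gcqsgcjmgj" (len 10), cursors c4@2 c1@3 c2@7 c3@10, authorship 1...2...3.
After op 5 (insert('w')): buffer="gcwqwsgcjwmgjw" (len 14), cursors c4@3 c1@5 c2@10 c3@14, authorship 1.4.1.2..2.3.3

Answer: 5 10 14 3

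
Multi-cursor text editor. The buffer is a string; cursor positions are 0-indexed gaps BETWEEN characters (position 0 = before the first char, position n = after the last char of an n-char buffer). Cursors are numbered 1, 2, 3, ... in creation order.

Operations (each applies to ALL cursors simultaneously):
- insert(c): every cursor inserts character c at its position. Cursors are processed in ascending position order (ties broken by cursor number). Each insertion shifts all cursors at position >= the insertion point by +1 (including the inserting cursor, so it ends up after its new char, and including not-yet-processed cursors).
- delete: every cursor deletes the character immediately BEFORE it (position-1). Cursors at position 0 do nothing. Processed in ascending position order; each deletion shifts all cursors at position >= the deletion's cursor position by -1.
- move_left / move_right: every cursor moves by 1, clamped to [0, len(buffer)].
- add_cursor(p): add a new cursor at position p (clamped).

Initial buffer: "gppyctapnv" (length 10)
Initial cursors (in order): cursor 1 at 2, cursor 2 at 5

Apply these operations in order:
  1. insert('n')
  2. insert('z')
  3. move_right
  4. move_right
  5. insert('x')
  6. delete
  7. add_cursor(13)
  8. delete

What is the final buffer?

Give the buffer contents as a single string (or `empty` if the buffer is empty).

Answer: gpnzpcnztpv

Derivation:
After op 1 (insert('n')): buffer="gpnpycntapnv" (len 12), cursors c1@3 c2@7, authorship ..1...2.....
After op 2 (insert('z')): buffer="gpnzpycnztapnv" (len 14), cursors c1@4 c2@9, authorship ..11...22.....
After op 3 (move_right): buffer="gpnzpycnztapnv" (len 14), cursors c1@5 c2@10, authorship ..11...22.....
After op 4 (move_right): buffer="gpnzpycnztapnv" (len 14), cursors c1@6 c2@11, authorship ..11...22.....
After op 5 (insert('x')): buffer="gpnzpyxcnztaxpnv" (len 16), cursors c1@7 c2@13, authorship ..11..1.22..2...
After op 6 (delete): buffer="gpnzpycnztapnv" (len 14), cursors c1@6 c2@11, authorship ..11...22.....
After op 7 (add_cursor(13)): buffer="gpnzpycnztapnv" (len 14), cursors c1@6 c2@11 c3@13, authorship ..11...22.....
After op 8 (delete): buffer="gpnzpcnztpv" (len 11), cursors c1@5 c2@9 c3@10, authorship ..11..22...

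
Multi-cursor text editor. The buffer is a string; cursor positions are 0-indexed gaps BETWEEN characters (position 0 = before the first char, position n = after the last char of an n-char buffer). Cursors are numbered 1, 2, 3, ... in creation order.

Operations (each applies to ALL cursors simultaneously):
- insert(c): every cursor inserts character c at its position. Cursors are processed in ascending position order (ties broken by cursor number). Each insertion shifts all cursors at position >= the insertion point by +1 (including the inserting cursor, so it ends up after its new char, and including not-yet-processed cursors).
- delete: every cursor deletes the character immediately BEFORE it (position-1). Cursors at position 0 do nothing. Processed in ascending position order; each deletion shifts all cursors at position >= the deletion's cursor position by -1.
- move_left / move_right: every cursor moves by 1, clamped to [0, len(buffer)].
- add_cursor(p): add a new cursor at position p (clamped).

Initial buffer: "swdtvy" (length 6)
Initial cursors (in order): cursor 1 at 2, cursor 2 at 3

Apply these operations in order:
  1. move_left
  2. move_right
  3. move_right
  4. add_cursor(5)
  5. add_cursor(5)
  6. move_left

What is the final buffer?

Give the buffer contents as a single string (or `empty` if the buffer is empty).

After op 1 (move_left): buffer="swdtvy" (len 6), cursors c1@1 c2@2, authorship ......
After op 2 (move_right): buffer="swdtvy" (len 6), cursors c1@2 c2@3, authorship ......
After op 3 (move_right): buffer="swdtvy" (len 6), cursors c1@3 c2@4, authorship ......
After op 4 (add_cursor(5)): buffer="swdtvy" (len 6), cursors c1@3 c2@4 c3@5, authorship ......
After op 5 (add_cursor(5)): buffer="swdtvy" (len 6), cursors c1@3 c2@4 c3@5 c4@5, authorship ......
After op 6 (move_left): buffer="swdtvy" (len 6), cursors c1@2 c2@3 c3@4 c4@4, authorship ......

Answer: swdtvy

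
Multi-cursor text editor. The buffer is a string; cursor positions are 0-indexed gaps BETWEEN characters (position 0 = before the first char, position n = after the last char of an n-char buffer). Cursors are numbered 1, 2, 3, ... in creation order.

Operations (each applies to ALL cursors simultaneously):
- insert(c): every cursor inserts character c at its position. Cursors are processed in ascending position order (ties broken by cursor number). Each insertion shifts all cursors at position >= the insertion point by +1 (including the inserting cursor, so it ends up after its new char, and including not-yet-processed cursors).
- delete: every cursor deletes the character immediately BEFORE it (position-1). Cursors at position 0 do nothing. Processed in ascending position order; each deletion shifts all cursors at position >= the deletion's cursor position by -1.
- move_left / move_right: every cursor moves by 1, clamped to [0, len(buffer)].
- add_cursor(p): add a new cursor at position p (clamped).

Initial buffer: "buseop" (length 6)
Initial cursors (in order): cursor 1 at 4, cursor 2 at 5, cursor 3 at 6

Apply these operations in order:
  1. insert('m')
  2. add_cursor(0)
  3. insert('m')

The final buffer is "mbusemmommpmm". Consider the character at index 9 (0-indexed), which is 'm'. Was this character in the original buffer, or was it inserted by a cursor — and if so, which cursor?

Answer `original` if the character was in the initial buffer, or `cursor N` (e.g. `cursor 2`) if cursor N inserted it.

Answer: cursor 2

Derivation:
After op 1 (insert('m')): buffer="busemompm" (len 9), cursors c1@5 c2@7 c3@9, authorship ....1.2.3
After op 2 (add_cursor(0)): buffer="busemompm" (len 9), cursors c4@0 c1@5 c2@7 c3@9, authorship ....1.2.3
After op 3 (insert('m')): buffer="mbusemmommpmm" (len 13), cursors c4@1 c1@7 c2@10 c3@13, authorship 4....11.22.33
Authorship (.=original, N=cursor N): 4 . . . . 1 1 . 2 2 . 3 3
Index 9: author = 2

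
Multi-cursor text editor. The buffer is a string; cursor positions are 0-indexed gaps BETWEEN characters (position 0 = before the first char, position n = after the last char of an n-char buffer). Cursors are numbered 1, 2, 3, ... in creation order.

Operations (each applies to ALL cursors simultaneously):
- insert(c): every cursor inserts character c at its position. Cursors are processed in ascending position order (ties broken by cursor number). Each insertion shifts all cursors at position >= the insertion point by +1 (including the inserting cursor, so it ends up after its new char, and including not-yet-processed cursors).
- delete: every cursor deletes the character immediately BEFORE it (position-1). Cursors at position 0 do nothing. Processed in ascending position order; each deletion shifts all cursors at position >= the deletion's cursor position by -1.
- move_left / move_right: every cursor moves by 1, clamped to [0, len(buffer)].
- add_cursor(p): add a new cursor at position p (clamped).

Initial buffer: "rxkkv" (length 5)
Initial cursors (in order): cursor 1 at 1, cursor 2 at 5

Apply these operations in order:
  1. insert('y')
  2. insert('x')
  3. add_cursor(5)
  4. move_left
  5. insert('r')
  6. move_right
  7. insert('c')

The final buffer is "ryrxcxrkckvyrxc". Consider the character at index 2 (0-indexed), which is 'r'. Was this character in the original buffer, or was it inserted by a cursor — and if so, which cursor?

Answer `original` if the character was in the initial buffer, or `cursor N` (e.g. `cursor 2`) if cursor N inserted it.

After op 1 (insert('y')): buffer="ryxkkvy" (len 7), cursors c1@2 c2@7, authorship .1....2
After op 2 (insert('x')): buffer="ryxxkkvyx" (len 9), cursors c1@3 c2@9, authorship .11....22
After op 3 (add_cursor(5)): buffer="ryxxkkvyx" (len 9), cursors c1@3 c3@5 c2@9, authorship .11....22
After op 4 (move_left): buffer="ryxxkkvyx" (len 9), cursors c1@2 c3@4 c2@8, authorship .11....22
After op 5 (insert('r')): buffer="ryrxxrkkvyrx" (len 12), cursors c1@3 c3@6 c2@11, authorship .111.3...222
After op 6 (move_right): buffer="ryrxxrkkvyrx" (len 12), cursors c1@4 c3@7 c2@12, authorship .111.3...222
After op 7 (insert('c')): buffer="ryrxcxrkckvyrxc" (len 15), cursors c1@5 c3@9 c2@15, authorship .1111.3.3..2222
Authorship (.=original, N=cursor N): . 1 1 1 1 . 3 . 3 . . 2 2 2 2
Index 2: author = 1

Answer: cursor 1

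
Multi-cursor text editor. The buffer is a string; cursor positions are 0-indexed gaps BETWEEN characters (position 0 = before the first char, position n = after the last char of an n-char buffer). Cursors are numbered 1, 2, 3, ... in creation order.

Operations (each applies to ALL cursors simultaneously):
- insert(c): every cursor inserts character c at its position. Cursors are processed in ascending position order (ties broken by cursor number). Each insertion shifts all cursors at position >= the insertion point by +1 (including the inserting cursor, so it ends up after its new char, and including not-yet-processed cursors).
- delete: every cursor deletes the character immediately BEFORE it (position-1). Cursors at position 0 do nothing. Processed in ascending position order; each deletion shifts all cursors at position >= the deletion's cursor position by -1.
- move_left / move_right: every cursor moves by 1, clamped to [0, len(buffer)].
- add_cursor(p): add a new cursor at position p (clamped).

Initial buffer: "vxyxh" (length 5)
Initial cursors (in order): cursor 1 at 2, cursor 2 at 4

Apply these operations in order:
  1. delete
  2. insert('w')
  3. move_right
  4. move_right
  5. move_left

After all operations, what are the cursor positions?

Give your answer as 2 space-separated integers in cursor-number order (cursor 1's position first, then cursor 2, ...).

Answer: 3 4

Derivation:
After op 1 (delete): buffer="vyh" (len 3), cursors c1@1 c2@2, authorship ...
After op 2 (insert('w')): buffer="vwywh" (len 5), cursors c1@2 c2@4, authorship .1.2.
After op 3 (move_right): buffer="vwywh" (len 5), cursors c1@3 c2@5, authorship .1.2.
After op 4 (move_right): buffer="vwywh" (len 5), cursors c1@4 c2@5, authorship .1.2.
After op 5 (move_left): buffer="vwywh" (len 5), cursors c1@3 c2@4, authorship .1.2.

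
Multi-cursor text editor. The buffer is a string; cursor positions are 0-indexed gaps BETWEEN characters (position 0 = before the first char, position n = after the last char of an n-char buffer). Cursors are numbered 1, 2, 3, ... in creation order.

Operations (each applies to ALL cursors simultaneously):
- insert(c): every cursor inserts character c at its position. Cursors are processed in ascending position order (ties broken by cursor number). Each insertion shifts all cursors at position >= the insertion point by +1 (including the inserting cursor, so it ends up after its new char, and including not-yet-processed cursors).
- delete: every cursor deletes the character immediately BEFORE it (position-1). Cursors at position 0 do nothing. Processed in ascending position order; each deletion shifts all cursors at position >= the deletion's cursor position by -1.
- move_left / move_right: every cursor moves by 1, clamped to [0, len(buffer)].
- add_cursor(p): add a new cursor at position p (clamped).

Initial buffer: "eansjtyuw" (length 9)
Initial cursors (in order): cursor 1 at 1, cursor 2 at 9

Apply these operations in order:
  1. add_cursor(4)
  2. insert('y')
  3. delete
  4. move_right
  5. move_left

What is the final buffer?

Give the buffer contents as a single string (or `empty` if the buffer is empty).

Answer: eansjtyuw

Derivation:
After op 1 (add_cursor(4)): buffer="eansjtyuw" (len 9), cursors c1@1 c3@4 c2@9, authorship .........
After op 2 (insert('y')): buffer="eyansyjtyuwy" (len 12), cursors c1@2 c3@6 c2@12, authorship .1...3.....2
After op 3 (delete): buffer="eansjtyuw" (len 9), cursors c1@1 c3@4 c2@9, authorship .........
After op 4 (move_right): buffer="eansjtyuw" (len 9), cursors c1@2 c3@5 c2@9, authorship .........
After op 5 (move_left): buffer="eansjtyuw" (len 9), cursors c1@1 c3@4 c2@8, authorship .........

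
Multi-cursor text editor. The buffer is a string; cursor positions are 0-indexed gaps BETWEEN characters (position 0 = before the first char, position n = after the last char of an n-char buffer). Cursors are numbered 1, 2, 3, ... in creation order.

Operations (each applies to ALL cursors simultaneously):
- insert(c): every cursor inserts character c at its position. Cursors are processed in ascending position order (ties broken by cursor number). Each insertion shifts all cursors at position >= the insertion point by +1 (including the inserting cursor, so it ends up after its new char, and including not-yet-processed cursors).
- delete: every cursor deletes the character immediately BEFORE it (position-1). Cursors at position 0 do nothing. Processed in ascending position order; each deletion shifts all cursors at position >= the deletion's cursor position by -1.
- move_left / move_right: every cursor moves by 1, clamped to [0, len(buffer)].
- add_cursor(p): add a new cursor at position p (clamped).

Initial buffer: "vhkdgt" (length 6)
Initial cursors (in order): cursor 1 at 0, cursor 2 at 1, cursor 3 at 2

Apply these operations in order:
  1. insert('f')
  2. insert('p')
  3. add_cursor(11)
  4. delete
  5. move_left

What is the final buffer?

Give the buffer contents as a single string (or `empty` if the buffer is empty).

After op 1 (insert('f')): buffer="fvfhfkdgt" (len 9), cursors c1@1 c2@3 c3@5, authorship 1.2.3....
After op 2 (insert('p')): buffer="fpvfphfpkdgt" (len 12), cursors c1@2 c2@5 c3@8, authorship 11.22.33....
After op 3 (add_cursor(11)): buffer="fpvfphfpkdgt" (len 12), cursors c1@2 c2@5 c3@8 c4@11, authorship 11.22.33....
After op 4 (delete): buffer="fvfhfkdt" (len 8), cursors c1@1 c2@3 c3@5 c4@7, authorship 1.2.3...
After op 5 (move_left): buffer="fvfhfkdt" (len 8), cursors c1@0 c2@2 c3@4 c4@6, authorship 1.2.3...

Answer: fvfhfkdt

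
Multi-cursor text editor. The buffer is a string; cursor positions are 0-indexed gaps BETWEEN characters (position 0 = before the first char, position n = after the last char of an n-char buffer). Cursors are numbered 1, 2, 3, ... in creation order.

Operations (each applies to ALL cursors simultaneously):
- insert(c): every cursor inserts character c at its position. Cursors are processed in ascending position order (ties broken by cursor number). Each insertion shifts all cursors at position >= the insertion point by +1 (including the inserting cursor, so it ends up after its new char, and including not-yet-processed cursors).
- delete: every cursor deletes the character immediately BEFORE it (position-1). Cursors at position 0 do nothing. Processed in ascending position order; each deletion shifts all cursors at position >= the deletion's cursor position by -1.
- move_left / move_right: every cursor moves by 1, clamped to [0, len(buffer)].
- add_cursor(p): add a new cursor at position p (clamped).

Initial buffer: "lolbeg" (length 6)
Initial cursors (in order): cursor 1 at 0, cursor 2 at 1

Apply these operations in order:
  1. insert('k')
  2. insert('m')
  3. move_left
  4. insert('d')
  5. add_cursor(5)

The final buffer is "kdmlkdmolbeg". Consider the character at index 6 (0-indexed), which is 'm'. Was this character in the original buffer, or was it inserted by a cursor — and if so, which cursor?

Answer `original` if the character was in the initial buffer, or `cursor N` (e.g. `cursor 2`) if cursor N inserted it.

After op 1 (insert('k')): buffer="klkolbeg" (len 8), cursors c1@1 c2@3, authorship 1.2.....
After op 2 (insert('m')): buffer="kmlkmolbeg" (len 10), cursors c1@2 c2@5, authorship 11.22.....
After op 3 (move_left): buffer="kmlkmolbeg" (len 10), cursors c1@1 c2@4, authorship 11.22.....
After op 4 (insert('d')): buffer="kdmlkdmolbeg" (len 12), cursors c1@2 c2@6, authorship 111.222.....
After op 5 (add_cursor(5)): buffer="kdmlkdmolbeg" (len 12), cursors c1@2 c3@5 c2@6, authorship 111.222.....
Authorship (.=original, N=cursor N): 1 1 1 . 2 2 2 . . . . .
Index 6: author = 2

Answer: cursor 2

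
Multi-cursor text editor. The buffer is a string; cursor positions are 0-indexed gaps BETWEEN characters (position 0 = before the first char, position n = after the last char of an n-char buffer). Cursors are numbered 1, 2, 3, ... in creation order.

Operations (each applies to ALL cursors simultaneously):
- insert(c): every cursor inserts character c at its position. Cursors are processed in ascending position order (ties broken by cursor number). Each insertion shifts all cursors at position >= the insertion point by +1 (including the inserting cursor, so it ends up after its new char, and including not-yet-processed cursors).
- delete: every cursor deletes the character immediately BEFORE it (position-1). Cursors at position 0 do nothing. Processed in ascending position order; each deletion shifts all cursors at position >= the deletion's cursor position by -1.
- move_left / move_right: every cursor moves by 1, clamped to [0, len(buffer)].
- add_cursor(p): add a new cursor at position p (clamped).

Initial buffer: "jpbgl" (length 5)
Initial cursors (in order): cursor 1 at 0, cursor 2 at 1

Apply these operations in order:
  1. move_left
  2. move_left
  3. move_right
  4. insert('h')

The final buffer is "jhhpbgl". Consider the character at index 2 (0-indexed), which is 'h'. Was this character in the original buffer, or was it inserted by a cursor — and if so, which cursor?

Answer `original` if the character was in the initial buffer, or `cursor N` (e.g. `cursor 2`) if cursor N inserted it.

Answer: cursor 2

Derivation:
After op 1 (move_left): buffer="jpbgl" (len 5), cursors c1@0 c2@0, authorship .....
After op 2 (move_left): buffer="jpbgl" (len 5), cursors c1@0 c2@0, authorship .....
After op 3 (move_right): buffer="jpbgl" (len 5), cursors c1@1 c2@1, authorship .....
After op 4 (insert('h')): buffer="jhhpbgl" (len 7), cursors c1@3 c2@3, authorship .12....
Authorship (.=original, N=cursor N): . 1 2 . . . .
Index 2: author = 2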